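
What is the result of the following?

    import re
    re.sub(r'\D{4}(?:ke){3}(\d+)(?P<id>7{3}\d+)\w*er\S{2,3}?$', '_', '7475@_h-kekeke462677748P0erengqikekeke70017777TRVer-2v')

Pattern: exactly 4 of a non-digit, then the literal 'ke' repeated 3 times; then one or more of a digit (captured); then exactly 3 of the literal '7', then one or more of a digit (captured as 'id'); then zero or more of a word character, then the literal 'er', then 2 to 3 of a non-whitespace character (lazy); then anchored at the end.
Each match is replaced by '_'.

'7475_'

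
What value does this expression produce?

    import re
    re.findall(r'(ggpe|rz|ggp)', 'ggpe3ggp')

Alternation isn't longest-match — the leftmost alternative that fits at this position is chosen.
With a single group, `findall` returns only what that group captured — 2 items.

['ggpe', 'ggp']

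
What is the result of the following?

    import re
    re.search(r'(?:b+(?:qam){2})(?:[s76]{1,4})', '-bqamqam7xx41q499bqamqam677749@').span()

The match spans [1:9] → 'bqamqam7'.

(1, 9)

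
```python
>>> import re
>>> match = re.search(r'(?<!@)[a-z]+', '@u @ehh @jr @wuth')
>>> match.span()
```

Because the assertion is negative and zero-width, positions next to the forbidden text are skipped.
The match spans [5:7] → 'hh'.

(5, 7)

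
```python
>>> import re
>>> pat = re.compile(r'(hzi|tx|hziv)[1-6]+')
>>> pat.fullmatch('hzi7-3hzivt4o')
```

None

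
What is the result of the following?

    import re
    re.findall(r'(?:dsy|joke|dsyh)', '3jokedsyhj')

Alternation tries branches left to right and keeps the first one that lets the overall match succeed at that position.
With no groups in the pattern, `findall` gives back each whole match — 2 here.

['joke', 'dsy']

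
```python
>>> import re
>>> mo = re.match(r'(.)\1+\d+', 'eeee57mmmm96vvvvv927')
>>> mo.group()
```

`re.match` only tries the pattern at the start of the string.
The match spans [0:6] → 'eeee57'.

'eeee57'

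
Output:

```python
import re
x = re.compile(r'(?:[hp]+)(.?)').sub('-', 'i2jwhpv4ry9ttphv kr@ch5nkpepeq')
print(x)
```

i2jw-4ry9tt- kr@c-nk--q

Pattern: one or more of one of [hp] (non-capturing group); then optionally any character (captured).
`sub` substitutes '-' at each match site.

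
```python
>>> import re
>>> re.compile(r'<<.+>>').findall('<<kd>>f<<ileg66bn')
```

['<<kd>>']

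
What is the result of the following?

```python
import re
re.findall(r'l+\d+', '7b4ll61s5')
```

This matches one or more of a literal 'l'; then one or more of a digit.
Walking the string: at [3:7] → 'll61'.
No capturing groups, so `findall` returns the 1 full match string.

['ll61']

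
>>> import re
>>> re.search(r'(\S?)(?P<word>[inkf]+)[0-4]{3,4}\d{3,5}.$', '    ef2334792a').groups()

('e', 'f')

This matches optionally a non-whitespace character (captured); then one or more of one of [inkf] (captured as 'word'); then 3 to 4 of a character in [0-4], then 3 to 5 of a digit, then any character; then anchored at the end.
Unlike `match`, `search` isn't anchored — it looks for the pattern anywhere in the string.
The match spans [4:14] → 'ef2334792a'.
Captured: group 1 = 'e', group 2 = 'f'.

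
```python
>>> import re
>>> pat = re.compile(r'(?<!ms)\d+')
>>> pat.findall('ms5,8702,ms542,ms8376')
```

Because the assertion is negative and zero-width, positions next to the forbidden text are skipped.
`findall` yields the raw match text (3 of them) because the pattern has no groups.

['8702', '42', '376']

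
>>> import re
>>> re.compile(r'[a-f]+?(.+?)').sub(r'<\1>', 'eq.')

'<q>.'

This matches one or more of a character in [a-f] (lazy); then one or more of any character (lazy) (captured).
Matches: at [0:2] → 'eq'.
`\1` in the replacement pulls in group 1's text for each match.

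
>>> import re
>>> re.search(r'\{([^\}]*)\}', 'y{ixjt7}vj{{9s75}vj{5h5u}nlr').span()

(1, 8)

The match spans [1:8] → '{ixjt7}'.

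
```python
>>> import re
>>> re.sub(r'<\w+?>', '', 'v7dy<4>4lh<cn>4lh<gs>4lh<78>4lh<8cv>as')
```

'v7dy4lh4lh4lh4lhas'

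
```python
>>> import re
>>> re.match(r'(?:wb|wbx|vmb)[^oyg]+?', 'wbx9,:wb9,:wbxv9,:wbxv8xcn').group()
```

Branches in `(...|...)` are attempted left-to-right; the first branch that allows the whole pattern to succeed is taken.
With `match`, the pattern is implicitly anchored at the beginning.
The match spans [0:3] → 'wbx'.

'wbx'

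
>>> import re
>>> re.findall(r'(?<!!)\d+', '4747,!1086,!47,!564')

A negative assertion filters positions out without eating any characters.
Matches: at [0:4] → '4747'; at [7:10] → '086'; at [13:14] → '7'; at [17:19] → '64'.
With no groups in the pattern, `findall` gives back each whole match — 4 here.

['4747', '086', '7', '64']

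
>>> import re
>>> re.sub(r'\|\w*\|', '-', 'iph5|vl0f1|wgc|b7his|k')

'iph5-wgc-k'

Each match is replaced by '-'.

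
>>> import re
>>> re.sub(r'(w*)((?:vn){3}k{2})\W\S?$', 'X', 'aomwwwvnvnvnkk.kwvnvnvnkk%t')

'aomwwwvnvnvnkk.kX'

This matches zero or more of a literal 'w' (captured); then the literal 'vn' repeated 3 times, then exactly 2 of the literal 'k' (captured); then a non-word character, then optionally a non-whitespace character; then anchored at the end.
Each match is replaced by 'X'.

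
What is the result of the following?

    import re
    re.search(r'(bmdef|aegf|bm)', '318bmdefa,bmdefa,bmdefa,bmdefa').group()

'bmdef'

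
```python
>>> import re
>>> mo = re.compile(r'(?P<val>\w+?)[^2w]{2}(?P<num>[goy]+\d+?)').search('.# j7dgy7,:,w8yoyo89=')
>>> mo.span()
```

The pattern matches one or more of a word character (lazy) (captured as 'val'); then exactly 2 of any character except [2w]; then one or more of one of [goy], then one or more of a digit (lazy) (captured as 'num').
`search` walks the string left to right and returns the first match it finds.
The match spans [3:9] → 'j7dgy7'.
Captured: group 1 = 'j', group 2 = 'gy7'.

(3, 9)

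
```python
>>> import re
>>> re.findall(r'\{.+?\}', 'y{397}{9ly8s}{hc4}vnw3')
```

Lazy quantifiers expand one character at a time until the remainder of the pattern can match.
Scanning left to right: at [1:6] → '{397}'; at [6:13] → '{9ly8s}'; at [13:18] → '{hc4}'.
No capturing groups, so `findall` returns the 3 full match strings.

['{397}', '{9ly8s}', '{hc4}']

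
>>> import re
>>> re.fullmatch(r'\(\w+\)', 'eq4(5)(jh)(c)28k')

None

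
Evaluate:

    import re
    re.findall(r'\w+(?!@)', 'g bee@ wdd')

['g', 'be', 'wdd']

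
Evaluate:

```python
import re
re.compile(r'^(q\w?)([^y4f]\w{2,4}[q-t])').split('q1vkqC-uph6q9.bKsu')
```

['', 'q', '1vkq', 'C-uph6q9.bKsu']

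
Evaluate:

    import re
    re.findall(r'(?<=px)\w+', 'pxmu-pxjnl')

['mu', 'jnl']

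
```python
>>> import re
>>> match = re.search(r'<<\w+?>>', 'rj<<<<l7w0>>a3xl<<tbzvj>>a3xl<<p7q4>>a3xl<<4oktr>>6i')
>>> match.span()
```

`re.search` tries every starting position until one works.
The match spans [4:12] → '<<l7w0>>'.

(4, 12)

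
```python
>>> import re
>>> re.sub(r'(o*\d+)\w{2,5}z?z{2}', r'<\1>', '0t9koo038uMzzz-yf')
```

'0t9k<oo038>-yf'

Pattern: zero or more of the literal 'o', then one or more of a digit (captured); then 2 to 5 of a word character, then optionally the literal 'z', then exactly 2 of the literal 'z'.
Matches: at [4:14] → 'oo038uMzzz'.
`\1` in the replacement pulls in group 1's text for each match.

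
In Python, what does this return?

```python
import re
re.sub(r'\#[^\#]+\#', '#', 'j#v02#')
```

Matches: at [1:6] → '#v02#'.
`sub` substitutes '#' at each match site.

'j#'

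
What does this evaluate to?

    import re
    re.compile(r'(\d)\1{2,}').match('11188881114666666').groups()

The match spans [0:3] → '111'.
Captured: group 1 = '1'.

('1',)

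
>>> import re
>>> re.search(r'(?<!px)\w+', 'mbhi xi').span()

(0, 4)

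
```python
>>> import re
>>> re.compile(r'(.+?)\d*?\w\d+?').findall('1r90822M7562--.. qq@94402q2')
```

['1', '0', '2', '5', '--.. qq@', '4']

The pattern matches one or more of any character (lazy) (captured); then zero or more of a digit (lazy), then a word character, then one or more of a digit (lazy).
Because there's exactly one group, `findall` drops the full match and keeps group 1 from each hit.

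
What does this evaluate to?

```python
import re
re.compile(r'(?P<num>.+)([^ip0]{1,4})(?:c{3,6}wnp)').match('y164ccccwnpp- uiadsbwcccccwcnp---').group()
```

'y164ccccwnp'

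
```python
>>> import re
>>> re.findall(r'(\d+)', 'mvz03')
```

['03']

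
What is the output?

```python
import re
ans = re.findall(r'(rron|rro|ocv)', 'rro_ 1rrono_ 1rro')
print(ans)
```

['rro', 'rron', 'rro']

Branches in `(...|...)` are attempted left-to-right; the first branch that allows the whole pattern to succeed is taken.
`findall` collects group 1 from each match (3 total).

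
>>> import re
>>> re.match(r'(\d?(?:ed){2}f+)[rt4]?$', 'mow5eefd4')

Pattern: optionally a digit, then the literal 'ed' repeated 2 times, then one or more of the literal 'f' (captured); then optionally one of [rt4]; then anchored at the end.
`re.match` won't scan ahead — the pattern has to work from the very first character.
Here the pattern fails at index 0, so the call returns None.

None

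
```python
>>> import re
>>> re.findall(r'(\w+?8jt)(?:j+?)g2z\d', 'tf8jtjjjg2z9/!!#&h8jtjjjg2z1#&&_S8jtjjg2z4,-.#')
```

['tf8jt', 'h8jt', '_S8jt']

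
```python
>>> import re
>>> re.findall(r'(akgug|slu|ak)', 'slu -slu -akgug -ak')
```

The regex engine tests alternatives in the order written; an earlier branch that matches wins even if a later one would match more.
`findall` collects group 1 from each match (4 total).

['slu', 'slu', 'akgug', 'ak']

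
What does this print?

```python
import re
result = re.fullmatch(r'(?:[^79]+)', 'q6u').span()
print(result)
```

`re.fullmatch` requires the pattern to consume the entire string.
The match spans [0:3] → 'q6u'.

(0, 3)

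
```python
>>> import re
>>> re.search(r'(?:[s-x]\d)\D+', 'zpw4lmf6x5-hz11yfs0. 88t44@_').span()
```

The pattern matches a character in [s-x], then a digit (non-capturing group); then one or more of a non-digit.
The match spans [2:7] → 'w4lmf'.

(2, 7)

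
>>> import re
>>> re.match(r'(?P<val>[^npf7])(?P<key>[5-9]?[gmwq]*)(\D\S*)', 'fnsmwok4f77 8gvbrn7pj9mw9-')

The pattern matches any character except [npf7] (captured as 'val'); then optionally a character in [5-9], then zero or more of one of [gmwq] (captured as 'key'); then a non-digit, then zero or more of a non-whitespace character (captured).
`match` is anchored at position 0; if the pattern doesn't fit there, it returns None.
Here the string doesn't start with a match, so the call returns None.

None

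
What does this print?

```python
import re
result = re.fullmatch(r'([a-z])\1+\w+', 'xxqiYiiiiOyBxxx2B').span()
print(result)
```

(0, 17)

The backreference `\1` re-matches whatever the first group consumed, character for character.
`fullmatch` succeeds only if the pattern covers the string from start to end.
The match spans [0:17] → 'xxqiYiiiiOyBxxx2B'.
Captured: group 1 = 'x'.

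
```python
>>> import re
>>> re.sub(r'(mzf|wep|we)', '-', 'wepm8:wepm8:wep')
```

'-m8:-m8:-'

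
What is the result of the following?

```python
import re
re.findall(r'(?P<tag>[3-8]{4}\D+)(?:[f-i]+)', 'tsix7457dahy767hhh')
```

['7457da']

Pattern: exactly 4 of a character in [3-8], then one or more of a non-digit (captured as 'tag'); then one or more of a character in [f-i] (non-capturing group).
Scanning left to right: at [4:11] match '7457dah', group 1 = '7457da'.
One capturing group, so `findall` returns just the captured substring from the one match — 1 in all.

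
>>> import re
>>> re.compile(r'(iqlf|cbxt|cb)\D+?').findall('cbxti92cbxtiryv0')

['cbxt', 'cbxt']

The regex engine tests alternatives in the order written; an earlier branch that matches wins even if a later one would match more.
One capturing group, so `findall` returns just the captured substring from each match — 2 in all.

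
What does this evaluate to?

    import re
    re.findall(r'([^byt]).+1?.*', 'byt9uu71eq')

['9']

The pattern matches any character except [byt] (captured); then one or more of any character, then optionally a literal '1', then zero or more of any character.
Because there's exactly one group, `findall` drops the full match and keeps group 1 from the one hit.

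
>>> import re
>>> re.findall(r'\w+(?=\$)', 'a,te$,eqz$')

Lookahead/lookbehind check context without consuming it, so the matched span excludes the asserted characters.
No capturing groups, so `findall` returns the 2 full match strings.

['te', 'eqz']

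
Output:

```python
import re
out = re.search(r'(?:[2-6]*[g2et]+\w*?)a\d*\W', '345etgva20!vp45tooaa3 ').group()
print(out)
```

345etgva20!

The match spans [0:11] → '345etgva20!'.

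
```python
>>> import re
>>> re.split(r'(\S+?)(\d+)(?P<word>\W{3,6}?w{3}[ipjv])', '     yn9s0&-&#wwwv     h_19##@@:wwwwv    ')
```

['     ', 'yn9s', '0', '&-&#wwwv', '     h_19##@@:wwwwv    ']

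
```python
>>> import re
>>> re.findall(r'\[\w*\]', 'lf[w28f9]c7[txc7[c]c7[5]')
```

`findall` yields the raw match text (3 of them) because the pattern has no groups.

['[w28f9]', '[c]', '[5]']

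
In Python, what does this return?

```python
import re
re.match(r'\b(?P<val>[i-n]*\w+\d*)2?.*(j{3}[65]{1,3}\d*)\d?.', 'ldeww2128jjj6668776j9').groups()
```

The pattern matches a word boundary (`\b`, zero-width); then zero or more of a character in [i-n], then one or more of a word character, then zero or more of a digit (captured as 'val'); then optionally a literal '2', then zero or more of any character; then exactly 3 of a literal 'j', then 1 to 3 of one of [65], then zero or more of a digit (captured); then optionally a digit, then any character.
`re.match` only tries the pattern at the start of the string.
The match spans [0:20] → 'ldeww2128jjj6668776j'.
Captured: group 1 = 'ldeww2128', group 2 = 'jjj6668776'.

('ldeww2128', 'jjj6668776')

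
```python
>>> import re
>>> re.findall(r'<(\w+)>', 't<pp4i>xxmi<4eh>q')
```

['pp4i', '4eh']

Because there's exactly one group, `findall` drops the full match and keeps group 1 from each hit.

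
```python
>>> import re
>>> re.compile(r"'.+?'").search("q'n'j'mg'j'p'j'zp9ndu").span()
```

A non-greedy quantifier consumes as few characters as it can — just enough that the remainder of the pattern still matches from where it stops; whatever follows it matches normally.
Unlike `match`, `search` isn't anchored — it looks for the pattern anywhere in the string.
The match spans [1:4] → "'n'".

(1, 4)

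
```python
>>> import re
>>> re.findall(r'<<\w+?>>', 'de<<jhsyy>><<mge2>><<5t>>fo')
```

Scanning left to right: at [2:11] → '<<jhsyy>>'; at [11:19] → '<<mge2>>'; at [19:25] → '<<5t>>'.
Since nothing is captured, `findall` lists the 3 matched substrings directly.

['<<jhsyy>>', '<<mge2>>', '<<5t>>']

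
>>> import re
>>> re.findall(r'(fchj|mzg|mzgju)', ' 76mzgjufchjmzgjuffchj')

Alternation tries branches left to right and keeps the first one that lets the overall match succeed at that position.
Because there's exactly one group, `findall` drops the full match and keeps group 1 from each hit.

['mzg', 'fchj', 'mzg', 'fchj']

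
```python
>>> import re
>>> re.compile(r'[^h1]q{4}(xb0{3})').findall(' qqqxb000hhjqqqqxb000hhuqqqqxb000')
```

['xb000', 'xb000']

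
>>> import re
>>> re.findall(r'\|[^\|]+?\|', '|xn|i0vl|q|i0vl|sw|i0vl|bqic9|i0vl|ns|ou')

['|xn|', '|q|', '|sw|', '|bqic9|', '|ns|']

With no groups in the pattern, `findall` gives back each whole match — 5 here.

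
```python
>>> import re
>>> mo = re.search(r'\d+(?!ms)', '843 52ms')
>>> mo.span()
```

The negative lookaround is zero-width — it rules out positions where the adjacent text would match, without consuming anything.
`re.search` tries every starting position until one works.
The match spans [0:3] → '843'.

(0, 3)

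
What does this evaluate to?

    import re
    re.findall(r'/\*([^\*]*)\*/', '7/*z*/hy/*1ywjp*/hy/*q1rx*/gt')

['z', '1ywjp', 'q1rx']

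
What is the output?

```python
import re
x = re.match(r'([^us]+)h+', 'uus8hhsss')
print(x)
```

None

Pattern: one or more of any character except [us] (captured); then one or more of a literal 'h'.
With `match`, the pattern is implicitly anchored at the beginning.
Here the pattern fails at index 0, so the call returns None.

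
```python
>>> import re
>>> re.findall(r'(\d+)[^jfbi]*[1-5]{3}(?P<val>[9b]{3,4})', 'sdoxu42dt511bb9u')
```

[('42', 'bb9')]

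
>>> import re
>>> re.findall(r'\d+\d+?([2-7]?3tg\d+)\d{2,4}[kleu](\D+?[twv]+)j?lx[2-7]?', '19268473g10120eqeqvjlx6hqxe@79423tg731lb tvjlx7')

[('3tg7', 'b tv')]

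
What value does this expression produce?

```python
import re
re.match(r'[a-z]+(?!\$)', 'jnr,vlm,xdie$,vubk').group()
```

'jnr'

`re.match` only tries the pattern at the start of the string.
The match spans [0:3] → 'jnr'.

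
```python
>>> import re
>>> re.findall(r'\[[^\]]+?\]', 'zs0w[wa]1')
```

Scanning left to right: at [4:8] → '[wa]'.
`findall` yields the raw match text (1 of them) because the pattern has no groups.

['[wa]']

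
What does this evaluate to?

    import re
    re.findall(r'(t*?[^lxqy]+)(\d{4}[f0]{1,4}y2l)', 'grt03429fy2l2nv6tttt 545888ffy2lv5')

[('grt0', '3429fy2l'), ('2nv6tttt 54', '5888ffy2l')]

Pattern: zero or more of a literal 't' (lazy), then one or more of any character except [lxqy] (captured); then exactly 4 of a digit, then 1 to 4 of one of [f0], then the literal 'y2l' (captured).
`findall` packs the 2 group values into a tuple for every match.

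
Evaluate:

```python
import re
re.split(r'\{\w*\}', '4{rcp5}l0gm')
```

Each match becomes a cut point; 2 segments remain.

['4', 'l0gm']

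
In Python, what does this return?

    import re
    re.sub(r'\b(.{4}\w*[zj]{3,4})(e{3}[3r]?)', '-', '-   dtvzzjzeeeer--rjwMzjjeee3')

'-   -er-'

Pattern: a word boundary (`\b`, zero-width); then exactly 4 of any character, then zero or more of a word character, then 3 to 4 of one of [zj] (captured); then exactly 3 of a literal 'e', then optionally one of [3r] (captured).
Matches: at [4:14] → 'dtvzzjzeee'; at [16:29] → '--rjwMzjjeee3'.
Every occurrence is swapped for '-'.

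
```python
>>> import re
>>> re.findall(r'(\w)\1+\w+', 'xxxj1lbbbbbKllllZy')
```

['x']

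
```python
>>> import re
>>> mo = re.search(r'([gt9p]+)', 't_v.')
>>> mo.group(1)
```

't'

Pattern: one or more of one of [gt9p] (captured).
`re.search` tries every starting position until one works.
The match spans [0:1] → 't'.
Captured: group 1 = 't'.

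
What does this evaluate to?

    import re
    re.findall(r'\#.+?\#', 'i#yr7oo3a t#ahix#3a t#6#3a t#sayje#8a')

['#yr7oo3a t#', '#3a t#', '#3a t#']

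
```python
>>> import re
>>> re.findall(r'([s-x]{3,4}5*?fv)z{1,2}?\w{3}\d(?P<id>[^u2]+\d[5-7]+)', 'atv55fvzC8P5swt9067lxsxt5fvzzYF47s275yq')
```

[('xsxt5fv', '7s275')]

This matches 3 to 4 of a character in [s-x], then zero or more of a literal '5' (lazy), then the literal 'fv' (captured); then 1 to 2 of the literal 'z' (lazy), then exactly 3 of a word character, then a digit; then one or more of any character except [u2], then a digit, then one or more of a character in [5-7] (captured as 'id').
Matches: at [20:37] match 'xsxt5fvzzYF47s275', groups = ('xsxt5fv', '7s275').
Multiple groups make `findall` return tuples — one 2-tuple for the one match.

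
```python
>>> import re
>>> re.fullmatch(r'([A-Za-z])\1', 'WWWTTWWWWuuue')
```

A backreference is literal: `\1` must see the identical characters the first group matched.
`fullmatch` succeeds only if the pattern covers the string from start to end.
Here there's no way to consume every character, so the call returns None.

None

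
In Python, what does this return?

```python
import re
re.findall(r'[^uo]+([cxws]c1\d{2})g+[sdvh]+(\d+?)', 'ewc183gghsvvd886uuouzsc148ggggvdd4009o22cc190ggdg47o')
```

Because the quantifier is non-greedy, it stops expanding at the earliest point where the rest of the pattern can succeed.
`findall` packs the 2 group values into a tuple for every match.

[('wc183', '8'), ('sc148', '4')]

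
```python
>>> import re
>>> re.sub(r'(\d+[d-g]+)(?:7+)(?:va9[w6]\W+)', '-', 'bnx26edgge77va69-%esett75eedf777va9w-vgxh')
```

'bnx26edgge77va69-%esett-vgxh'

This matches one or more of a digit, then one or more of a character in [d-g] (captured); then one or more of a literal '7' (non-capturing group); then the literal 'va9', then one of [w6], then one or more of a non-word character (non-capturing group).
Matches: at [23:37] → '75eedf777va9w-'.
`sub` substitutes '-' at each match site.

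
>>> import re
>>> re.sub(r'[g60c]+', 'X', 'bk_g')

'bk_X'

`sub` substitutes 'X' at each match site.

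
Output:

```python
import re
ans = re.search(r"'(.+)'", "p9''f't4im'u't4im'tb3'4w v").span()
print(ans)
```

Unlike `match`, `search` isn't anchored — it looks for the pattern anywhere in the string.
The match spans [2:22] → "''f't4im'u't4im'tb3'".
Captured: group 1 = "'f't4im'u't4im'tb3".

(2, 22)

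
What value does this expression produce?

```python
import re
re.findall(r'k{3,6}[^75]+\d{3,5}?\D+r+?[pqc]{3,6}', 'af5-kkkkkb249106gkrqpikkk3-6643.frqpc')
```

This matches 3 to 6 of the literal 'k', then one or more of any character except [75], then 3 to 5 of a digit (lazy); then one or more of a non-digit; then one or more of a literal 'r' (lazy), then 3 to 6 of one of [pqc].
Matches: at [4:37] → 'kkkkkb249106gkrqpikkk3-6643.frqpc'.
`findall` yields the raw match text (1 of them) because the pattern has no groups.

['kkkkkb249106gkrqpikkk3-6643.frqpc']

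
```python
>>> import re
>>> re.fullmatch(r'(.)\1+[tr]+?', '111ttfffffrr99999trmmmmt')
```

None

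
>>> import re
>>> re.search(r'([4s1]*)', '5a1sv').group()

This matches zero or more of one of [4s1] (captured).
`search` walks the string left to right and returns the first match it finds.
The match spans [0:0] → ''.
Captured: group 1 = ''.

''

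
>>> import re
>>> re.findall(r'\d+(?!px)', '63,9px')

Because the assertion is negative and zero-width, positions next to the forbidden text are skipped.
Walking the string: at [0:2] → '63'.
With no groups in the pattern, `findall` gives back each whole match — 1 here.

['63']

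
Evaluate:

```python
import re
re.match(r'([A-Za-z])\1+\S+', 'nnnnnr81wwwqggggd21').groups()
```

('n',)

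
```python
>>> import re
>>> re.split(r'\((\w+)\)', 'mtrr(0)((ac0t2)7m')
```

['mtrr', '0', '(', 'ac0t2', '7m']

Because the pattern has a capturing group, `split` also inserts each captured text between the pieces.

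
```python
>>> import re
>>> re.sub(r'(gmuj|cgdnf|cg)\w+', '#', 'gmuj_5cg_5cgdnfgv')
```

'#'

Matches: at [0:17] → 'gmuj_5cg_5cgdnfgv'.
`sub` substitutes '#' at each match site.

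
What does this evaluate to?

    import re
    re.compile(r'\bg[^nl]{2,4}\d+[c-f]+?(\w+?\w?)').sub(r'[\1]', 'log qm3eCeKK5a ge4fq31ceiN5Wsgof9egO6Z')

'log qm3eCeKK5a [ei]N5Wsgof9egO6Z'

This matches a word boundary (`\b`, zero-width); then the literal 'g', then 2 to 4 of any character except [nl], then one or more of a digit; then one or more of a character in [c-f] (lazy); then one or more of a word character (lazy), then optionally a word character (captured).
A non-greedy quantifier consumes as few characters as it can — just enough that the remainder of the pattern still matches from where it stops; whatever follows it matches normally.
Matches: at [15:25] → 'ge4fq31cei'.
`\1` in the replacement pulls in group 1's text for each match.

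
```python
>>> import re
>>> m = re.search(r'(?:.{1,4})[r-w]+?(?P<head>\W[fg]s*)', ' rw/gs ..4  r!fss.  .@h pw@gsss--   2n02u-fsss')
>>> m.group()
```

' rw/gs'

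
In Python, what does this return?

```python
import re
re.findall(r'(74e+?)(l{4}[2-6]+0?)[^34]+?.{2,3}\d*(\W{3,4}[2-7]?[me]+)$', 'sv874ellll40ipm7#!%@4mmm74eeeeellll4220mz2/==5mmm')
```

[('74eeeee', 'llll4220', '/==5mmm')]

Pattern: the literal '74', then one or more of a literal 'e' (lazy) (captured); then exactly 4 of a literal 'l', then one or more of a character in [2-6], then optionally a literal '0' (captured); then one or more of any character except [34] (lazy), then 2 to 3 of any character, then zero or more of a digit; then 3 to 4 of a non-word character, then optionally a character in [2-7], then one or more of one of [me] (captured); then anchored at the end.
3 groups means the one result is a tuple of 3 captured strings — 1 here.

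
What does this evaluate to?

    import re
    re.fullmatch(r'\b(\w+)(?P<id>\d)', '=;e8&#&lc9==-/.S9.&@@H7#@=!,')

None

`re.fullmatch` is like wrapping the pattern in `^…$` (in single-line mode).
Here there's no way to consume every character, so the call returns None.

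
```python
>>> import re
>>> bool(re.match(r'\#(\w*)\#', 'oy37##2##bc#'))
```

`re.match` only tries the pattern at the start of the string.
Here the string doesn't start with a match, so the call returns None, and `bool(None)` is False.

False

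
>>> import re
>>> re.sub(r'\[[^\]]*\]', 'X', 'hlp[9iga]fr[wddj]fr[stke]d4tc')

Matches: at [3:9] → '[9iga]'; at [11:17] → '[wddj]'; at [19:25] → '[stke]'.
`sub` substitutes 'X' at each match site.

'hlpXfrXfrXd4tc'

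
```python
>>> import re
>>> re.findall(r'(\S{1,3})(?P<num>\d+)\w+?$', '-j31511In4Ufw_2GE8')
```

With 2 capturing groups, `findall` returns a 2-tuple per match.

[('-j3', '1511')]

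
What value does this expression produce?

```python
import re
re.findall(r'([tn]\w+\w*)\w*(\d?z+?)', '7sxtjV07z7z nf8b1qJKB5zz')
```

[('tjV07z7', 'z'), ('nf8b1qJKB5z', 'z')]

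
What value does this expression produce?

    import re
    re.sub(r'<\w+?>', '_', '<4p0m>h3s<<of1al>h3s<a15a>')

Matches: at [0:6] → '<4p0m>'; at [10:17] → '<of1al>'; at [20:26] → '<a15a>'.
Each match is replaced by '_'.

'_h3s<_h3s_'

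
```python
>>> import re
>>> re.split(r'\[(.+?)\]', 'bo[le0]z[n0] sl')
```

['bo', 'le0', 'z', 'n0', ' sl']

Lazy quantifiers expand one character at a time until the remainder of the pattern can match.
Matches to split on: at [2:7] → '[le0]'; at [8:12] → '[n0]'.
The group in the pattern means `split` returns the separators' captures alongside the pieces.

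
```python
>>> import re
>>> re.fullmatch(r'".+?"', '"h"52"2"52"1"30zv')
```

For `fullmatch`, every character of the input must be accounted for by the pattern.
Here the string isn't matched end-to-end, so the call returns None.

None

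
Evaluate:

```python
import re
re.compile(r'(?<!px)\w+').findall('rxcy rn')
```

Because the assertion is negative and zero-width, positions next to the forbidden text are skipped.
Walking the string: at [0:4] → 'rxcy'; at [5:7] → 'rn'.
`findall` yields the raw match text (2 of them) because the pattern has no groups.

['rxcy', 'rn']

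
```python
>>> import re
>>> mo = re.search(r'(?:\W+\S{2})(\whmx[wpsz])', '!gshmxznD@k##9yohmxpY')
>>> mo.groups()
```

('ohmxp',)

Pattern: one or more of a non-word character, then exactly 2 of a non-whitespace character (non-capturing group); then a word character, then the literal 'hmx', then one of [wpsz] (captured).
`re.search` tries every starting position until one works.
The match spans [11:20] → '##9yohmxp'.
Captured: group 1 = 'ohmxp'.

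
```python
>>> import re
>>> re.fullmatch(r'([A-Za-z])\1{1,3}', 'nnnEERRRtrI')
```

The backreference `\1` re-matches whatever the first group consumed, character for character.
`fullmatch` succeeds only if the pattern covers the string from start to end.
Here there's no way to consume every character, so the call returns None.

None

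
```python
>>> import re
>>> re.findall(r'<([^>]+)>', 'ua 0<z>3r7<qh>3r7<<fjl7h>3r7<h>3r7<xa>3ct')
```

['z', 'qh', '<fjl7h', 'h', 'xa']

`findall` collects group 1 from each match (5 total).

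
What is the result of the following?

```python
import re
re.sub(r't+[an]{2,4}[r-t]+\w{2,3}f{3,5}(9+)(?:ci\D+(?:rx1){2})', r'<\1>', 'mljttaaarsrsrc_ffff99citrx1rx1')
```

'mlj<99>'

This matches one or more of a literal 't', then 2 to 4 of one of [an], then one or more of a character in [r-t]; then 2 to 3 of a word character, then 3 to 5 of the literal 'f'; then one or more of a literal '9' (captured); then the literal 'ci', then one or more of a non-digit, then the literal 'rx1' repeated 2 times (non-capturing group).
Matches: at [3:30] → 'ttaaarsrsrc_ffff99citrx1rx1'.
`\1` in the replacement pulls in group 1's text for each match.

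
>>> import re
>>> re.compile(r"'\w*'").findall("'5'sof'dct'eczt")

No capturing groups, so `findall` returns the 2 full match strings.

["'5'", "'dct'"]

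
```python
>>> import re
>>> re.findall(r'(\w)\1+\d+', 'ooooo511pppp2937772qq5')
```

['o', 'p', 'q']

A backreference is literal: `\1` must see the identical characters the first group matched.
`findall` collects group 1 from each match (3 total).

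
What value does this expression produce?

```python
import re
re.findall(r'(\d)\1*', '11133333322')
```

['1', '3', '2']

The backreference `\1` re-matches whatever the first group consumed, character for character.
With a single group, `findall` returns only what that group captured — 3 items.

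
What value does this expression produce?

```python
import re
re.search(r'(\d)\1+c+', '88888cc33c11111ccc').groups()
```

The backreference `\1` re-matches whatever the first group consumed, character for character.
`re.search` scans for the first position where the pattern succeeds.
The match spans [0:7] → '88888cc'.
Captured: group 1 = '8'.

('8',)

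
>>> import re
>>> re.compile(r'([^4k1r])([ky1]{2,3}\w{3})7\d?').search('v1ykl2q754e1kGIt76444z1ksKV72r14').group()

This matches any character except [4k1r] (captured); then 2 to 3 of one of [ky1], then exactly 3 of a word character (captured); then a literal '7', then optionally a digit.
`re.search` tries every starting position until one works.
The match spans [0:9] → 'v1ykl2q75'.
Captured: group 1 = 'v', group 2 = '1ykl2q'.

'v1ykl2q75'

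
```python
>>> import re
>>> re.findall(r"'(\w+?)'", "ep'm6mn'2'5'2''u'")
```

['m6mn', '5', 'u']

`findall` collects group 1 from each match (3 total).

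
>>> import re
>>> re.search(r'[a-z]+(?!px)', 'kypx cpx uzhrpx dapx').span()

(0, 4)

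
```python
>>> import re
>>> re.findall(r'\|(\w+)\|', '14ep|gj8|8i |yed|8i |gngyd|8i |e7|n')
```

['gj8', 'yed', 'gngyd', 'e7']

Matches: at [4:9] match '|gj8|', group 1 = 'gj8'; at [12:17] match '|yed|', group 1 = 'yed'; at [20:27] match '|gngyd|', group 1 = 'gngyd'; at [30:34] match '|e7|', group 1 = 'e7'.
`findall` collects group 1 from each match (4 total).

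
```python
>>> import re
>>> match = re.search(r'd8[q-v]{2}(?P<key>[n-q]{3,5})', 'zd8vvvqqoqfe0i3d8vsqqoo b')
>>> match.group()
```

'd8vsqqoo'

The pattern matches the literal 'd8', then exactly 2 of a character in [q-v]; then 3 to 5 of a character in [n-q] (captured as 'key').
`re.search` scans for the first position where the pattern succeeds.
The match spans [15:23] → 'd8vsqqoo'.
Captured: group 1 = 'qqoo'.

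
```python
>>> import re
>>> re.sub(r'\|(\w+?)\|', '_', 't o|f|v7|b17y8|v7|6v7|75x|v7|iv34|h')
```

't o_v7_v7_75x_iv34|h'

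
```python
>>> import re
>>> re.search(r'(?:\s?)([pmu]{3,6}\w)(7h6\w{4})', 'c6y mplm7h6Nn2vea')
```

The pattern matches optionally whitespace (non-capturing group); then 3 to 6 of one of [pmu], then a word character (captured); then the literal '7h6', then exactly 4 of a word character (captured).
Unlike `match`, `search` isn't anchored — it looks for the pattern anywhere in the string.
Here the pattern never matches, so the call returns None.

None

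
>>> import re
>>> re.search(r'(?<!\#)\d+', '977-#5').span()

(0, 3)

Because the assertion is negative and zero-width, positions next to the forbidden text are skipped.
`re.search` scans for the first position where the pattern succeeds.
The match spans [0:3] → '977'.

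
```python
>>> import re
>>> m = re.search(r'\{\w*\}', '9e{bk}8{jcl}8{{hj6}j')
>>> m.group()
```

The match spans [2:6] → '{bk}'.

'{bk}'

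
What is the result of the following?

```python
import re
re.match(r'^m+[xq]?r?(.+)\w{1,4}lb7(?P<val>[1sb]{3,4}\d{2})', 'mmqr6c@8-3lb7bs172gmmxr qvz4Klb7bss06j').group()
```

Pattern: anchored at the start of the string; then one or more of a literal 'm', then optionally one of [xq], then optionally a literal 'r'; then one or more of any character (captured); then 1 to 4 of a word character, then the literal 'lb7'; then 3 to 4 of one of [1sb], then exactly 2 of a digit (captured as 'val').
`re.match` won't scan ahead — the pattern has to work from the very first character.
The match spans [0:37] → 'mmqr6c@8-3lb7bs172gmmxr qvz4Klb7bss06'.
Captured: group 1 = '6c@8-3lb7bs172gmmxr qvz4', group 2 = 'bss06'.

'mmqr6c@8-3lb7bs172gmmxr qvz4Klb7bss06'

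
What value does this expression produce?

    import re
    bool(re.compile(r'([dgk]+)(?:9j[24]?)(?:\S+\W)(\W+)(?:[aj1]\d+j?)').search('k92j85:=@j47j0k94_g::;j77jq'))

This matches one or more of one of [dgk] (captured); then the literal '9j', then optionally one of [24] (non-capturing group); then one or more of a non-whitespace character, then a non-word character (non-capturing group); then one or more of a non-word character (captured); then one of [aj1], then one or more of a digit, then optionally a literal 'j' (non-capturing group).
Unlike `match`, `search` isn't anchored — it looks for the pattern anywhere in the string.
Here no position works, so the call returns None, and `bool(None)` is False.

False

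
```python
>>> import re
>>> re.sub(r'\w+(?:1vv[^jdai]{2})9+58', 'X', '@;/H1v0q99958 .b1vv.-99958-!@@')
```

This matches one or more of a word character; then the literal '1vv', then exactly 2 of any character except [jdai] (non-capturing group); then one or more of a literal '9', then the literal '58'.
Matches: at [15:26] → 'b1vv.-99958'.
Each match is replaced by 'X'.

'@;/H1v0q99958 .X-!@@'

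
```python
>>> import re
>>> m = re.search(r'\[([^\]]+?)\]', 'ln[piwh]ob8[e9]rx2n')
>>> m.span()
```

(2, 8)

The match spans [2:8] → '[piwh]'.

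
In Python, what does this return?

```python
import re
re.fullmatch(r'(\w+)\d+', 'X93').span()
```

(0, 3)

`fullmatch` succeeds only if the pattern covers the string from start to end.
The match spans [0:3] → 'X93'.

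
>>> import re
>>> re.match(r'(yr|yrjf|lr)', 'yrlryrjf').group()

`re.match` won't scan ahead — the pattern has to work from the very first character.
The match spans [0:2] → 'yr'.
Captured: group 1 = 'yr'.

'yr'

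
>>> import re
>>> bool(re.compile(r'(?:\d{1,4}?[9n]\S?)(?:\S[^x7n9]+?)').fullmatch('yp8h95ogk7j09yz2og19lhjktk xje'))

False

The pattern matches 1 to 4 of a digit (lazy), then one of [9n], then optionally a non-whitespace character (non-capturing group); then a non-whitespace character, then one or more of any character except [x7n9] (lazy) (non-capturing group).
For `fullmatch`, every character of the input must be accounted for by the pattern.
Here the string isn't matched end-to-end, so the call returns None, and `bool(None)` is False.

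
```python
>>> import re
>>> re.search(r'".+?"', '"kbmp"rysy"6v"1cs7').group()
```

The `?` after the quantifier makes it lazy — it takes as little as possible before letting the rest of the pattern try.
`re.search` tries every starting position until one works.
The match spans [0:6] → '"kbmp"'.

'"kbmp"'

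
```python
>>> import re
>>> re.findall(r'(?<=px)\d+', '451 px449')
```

The `(?=…)`/`(?<=…)` assertion just peeks at neighbouring text; it doesn't advance the match position.
Walking the string: at [6:9] → '449'.
No capturing groups, so `findall` returns the 1 full match string.

['449']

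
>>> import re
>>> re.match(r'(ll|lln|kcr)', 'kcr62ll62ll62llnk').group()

'kcr'

`re.match` won't scan ahead — the pattern has to work from the very first character.
The match spans [0:3] → 'kcr'.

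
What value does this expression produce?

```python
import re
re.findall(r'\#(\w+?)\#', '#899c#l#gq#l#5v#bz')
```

['899c', 'gq', '5v']

Matches: at [0:6] match '#899c#', group 1 = '899c'; at [7:11] match '#gq#', group 1 = 'gq'; at [12:16] match '#5v#', group 1 = '5v'.
With a single group, `findall` returns only what that group captured — 3 items.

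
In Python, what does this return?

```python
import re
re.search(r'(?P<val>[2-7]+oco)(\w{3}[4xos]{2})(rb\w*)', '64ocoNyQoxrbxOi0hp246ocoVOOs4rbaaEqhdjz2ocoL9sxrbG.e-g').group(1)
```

The pattern matches one or more of a character in [2-7], then the literal 'oco' (captured as 'val'); then exactly 3 of a word character, then exactly 2 of one of [4xos] (captured); then the literal 'rb', then zero or more of a word character (captured).
Unlike `match`, `search` isn't anchored — it looks for the pattern anywhere in the string.
The match spans [0:50] → '64ocoNyQoxrbxOi0hp246ocoVOOs4rbaaEqhdjz2ocoL9sxrbG'.
Captured: group 1 = '64oco', group 2 = 'NyQox', group 3 = 'rbxOi0hp246ocoVOOs4rbaaEqhdjz2ocoL9sxrbG'.

'64oco'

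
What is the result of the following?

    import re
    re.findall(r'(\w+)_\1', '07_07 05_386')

`\1` is not a pattern — it's the concrete string captured by group 1, re-applied verbatim.
Walking the string: at [0:5] match '07_07', group 1 = '07'.
`findall` collects group 1 from the one match (1 total).

['07']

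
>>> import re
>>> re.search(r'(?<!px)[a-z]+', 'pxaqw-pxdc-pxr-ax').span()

(0, 5)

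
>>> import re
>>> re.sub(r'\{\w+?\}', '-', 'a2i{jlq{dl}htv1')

'a2i{jlq-htv1'

Each match is replaced by '-'.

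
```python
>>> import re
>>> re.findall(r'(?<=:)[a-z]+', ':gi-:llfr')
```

['gi', 'llfr']

The positive lookaround only admits positions where the adjacent text matches; those characters stay outside the span.
Matches: at [1:3] → 'gi'; at [5:9] → 'llfr'.
With no groups in the pattern, `findall` gives back each whole match — 2 here.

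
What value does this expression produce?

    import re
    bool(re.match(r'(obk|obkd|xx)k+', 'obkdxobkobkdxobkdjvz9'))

With `match`, the pattern is implicitly anchored at the beginning.
Here the pattern fails at index 0, so the call returns None, and `bool(None)` is False.

False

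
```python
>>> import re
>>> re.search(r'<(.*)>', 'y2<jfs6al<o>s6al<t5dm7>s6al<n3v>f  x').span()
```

(2, 32)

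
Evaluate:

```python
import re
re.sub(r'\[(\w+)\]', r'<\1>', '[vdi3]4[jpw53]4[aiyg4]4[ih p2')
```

'<vdi3>4<jpw53>4<aiyg4>4[ih p2'

Matches: at [0:6] → '[vdi3]'; at [7:14] → '[jpw53]'; at [15:22] → '[aiyg4]'.
The replacement refers to a captured group, so each match is rewritten using its own captured text.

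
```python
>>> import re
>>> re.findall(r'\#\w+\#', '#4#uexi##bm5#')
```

Matches: at [0:3] → '#4#'; at [8:13] → '#bm5#'.
With no groups in the pattern, `findall` gives back each whole match — 2 here.

['#4#', '#bm5#']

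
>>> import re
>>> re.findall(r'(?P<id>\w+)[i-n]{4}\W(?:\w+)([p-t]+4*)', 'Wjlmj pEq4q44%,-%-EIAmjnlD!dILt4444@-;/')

The pattern matches one or more of a word character (captured as 'id'); then exactly 4 of a character in [i-n], then a non-word character; then one or more of a word character (non-capturing group); then one or more of a character in [p-t], then zero or more of the literal '4' (captured).
Matches: at [0:13] match 'Wjlmj pEq4q44', groups = ('W', 'q44').
`findall` packs the 2 group values into a tuple for every match.

[('W', 'q44')]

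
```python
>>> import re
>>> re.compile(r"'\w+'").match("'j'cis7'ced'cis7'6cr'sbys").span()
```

`re.match` only tries the pattern at the start of the string.
The match spans [0:3] → "'j'".

(0, 3)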